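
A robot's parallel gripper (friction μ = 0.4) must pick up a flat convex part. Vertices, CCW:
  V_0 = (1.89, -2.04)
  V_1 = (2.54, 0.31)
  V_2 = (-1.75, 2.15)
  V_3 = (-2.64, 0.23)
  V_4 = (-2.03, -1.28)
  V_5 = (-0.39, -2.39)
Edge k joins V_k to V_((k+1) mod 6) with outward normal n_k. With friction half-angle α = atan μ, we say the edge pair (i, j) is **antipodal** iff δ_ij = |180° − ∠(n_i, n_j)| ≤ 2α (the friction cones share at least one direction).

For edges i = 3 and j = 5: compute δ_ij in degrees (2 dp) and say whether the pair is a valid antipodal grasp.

δ = 103.27°, invalid

α = atan 0.4 = 21.80°;  2α = 43.60°
edge 3: e_3 = (+0.61, -1.51);  n_3 = (-0.9272, -0.3746)
edge 5: e_5 = (+2.28, +0.35);  n_5 = (+0.1517, -0.9884)
∠(n_3, n_5) = 76.73°
δ = |180° − 76.73°| = 103.27°
103.27° > 2α = 43.60°  →  invalid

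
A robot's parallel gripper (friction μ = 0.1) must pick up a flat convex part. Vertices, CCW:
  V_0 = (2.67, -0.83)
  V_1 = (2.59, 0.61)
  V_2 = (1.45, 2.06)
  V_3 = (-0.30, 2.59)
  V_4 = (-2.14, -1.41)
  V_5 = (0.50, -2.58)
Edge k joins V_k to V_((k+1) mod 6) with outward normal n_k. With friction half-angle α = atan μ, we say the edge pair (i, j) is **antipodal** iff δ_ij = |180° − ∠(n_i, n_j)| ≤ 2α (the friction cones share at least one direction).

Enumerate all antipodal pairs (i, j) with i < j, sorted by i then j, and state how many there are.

count = 1; pairs: (2,4)

α = atan 0.1 = 5.71°;  2α = 11.42°
n_0 = (+0.9985, +0.0555)
n_1 = (+0.7861, +0.6181)
n_2 = (+0.2899, +0.9571)
n_3 = (-0.9085, +0.4179)
n_4 = (-0.4052, -0.9142)
n_5 = (+0.6278, -0.7784)
  (0,1): δ = 145.01°  ·
  (0,2): δ = 110.03°  ·
  (0,3): δ = 27.88°  ·
  (0,4): δ = 62.92°  ·
  (0,5): δ = 125.70°  ·
  (1,2): δ = 145.02°  ·
  (1,3): δ = 62.88°  ·
  (1,4): δ = 27.92°  ·
  (1,5): δ = 90.71°  ·
  (2,3): δ = 97.85°  ·
  (2,4): δ = 7.05°  ✓
  (2,5): δ = 55.73°  ·
  (3,4): δ = 89.20°  ·
  (3,5): δ = 26.41°  ·
  (4,5): δ = 117.21°  ·
antipodal pairs: 1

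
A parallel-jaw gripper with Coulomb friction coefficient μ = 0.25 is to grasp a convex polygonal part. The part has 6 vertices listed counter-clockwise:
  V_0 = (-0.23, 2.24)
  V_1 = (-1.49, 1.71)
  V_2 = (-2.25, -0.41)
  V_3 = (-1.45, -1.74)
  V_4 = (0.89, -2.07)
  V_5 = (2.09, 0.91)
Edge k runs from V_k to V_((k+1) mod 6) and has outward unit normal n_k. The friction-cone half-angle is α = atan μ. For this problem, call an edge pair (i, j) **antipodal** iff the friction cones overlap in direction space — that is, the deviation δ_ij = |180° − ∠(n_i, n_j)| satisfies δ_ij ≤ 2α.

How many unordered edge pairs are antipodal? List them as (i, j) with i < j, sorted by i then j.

α = atan 0.25 = 14.04°;  2α = 28.07°
n_0 = (-0.3877, +0.9218)
n_1 = (-0.9413, +0.3375)
n_2 = (-0.8569, -0.5154)
n_3 = (-0.1396, -0.9902)
n_4 = (+0.9276, -0.3735)
n_5 = (+0.4973, +0.8676)
  (0,1): δ = 132.54°  ·
  (0,2): δ = 81.79°  ·
  (0,3): δ = 30.84°  ·
  (0,4): δ = 45.25°  ·
  (0,5): δ = 127.36°  ·
  (1,2): δ = 129.25°  ·
  (1,3): δ = 78.30°  ·
  (1,4): δ = 2.21°  ✓
  (1,5): δ = 79.90°  ·
  (2,3): δ = 129.05°  ·
  (2,4): δ = 52.96°  ·
  (2,5): δ = 29.15°  ·
  (3,4): δ = 103.91°  ·
  (3,5): δ = 21.80°  ✓
  (4,5): δ = 97.89°  ·
antipodal pairs: 2

count = 2; pairs: (1,4), (3,5)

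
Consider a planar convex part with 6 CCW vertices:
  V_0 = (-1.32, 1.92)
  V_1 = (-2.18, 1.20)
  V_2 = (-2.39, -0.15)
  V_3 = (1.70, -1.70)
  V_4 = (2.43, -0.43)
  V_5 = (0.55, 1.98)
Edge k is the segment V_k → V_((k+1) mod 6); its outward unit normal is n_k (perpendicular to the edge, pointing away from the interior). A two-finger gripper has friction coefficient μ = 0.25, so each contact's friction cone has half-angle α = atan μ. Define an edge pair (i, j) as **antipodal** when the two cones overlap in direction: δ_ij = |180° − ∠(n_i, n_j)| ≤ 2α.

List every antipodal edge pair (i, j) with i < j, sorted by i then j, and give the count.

count = 3; pairs: (0,3), (1,3), (2,5)

α = atan 0.25 = 14.04°;  2α = 28.07°
n_0 = (-0.6419, +0.7668)
n_1 = (-0.9881, +0.1537)
n_2 = (-0.3544, -0.9351)
n_3 = (+0.8670, -0.4983)
n_4 = (+0.7885, +0.6151)
n_5 = (-0.0321, +0.9995)
  (0,1): δ = 138.78°  ·
  (0,2): δ = 60.69°  ·
  (0,3): δ = 20.17°  ✓
  (0,4): δ = 88.02°  ·
  (0,5): δ = 141.90°  ·
  (1,2): δ = 101.91°  ·
  (1,3): δ = 21.05°  ✓
  (1,4): δ = 46.80°  ·
  (1,5): δ = 100.68°  ·
  (2,3): δ = 99.14°  ·
  (2,4): δ = 31.29°  ·
  (2,5): δ = 22.59°  ✓
  (3,4): δ = 112.15°  ·
  (3,5): δ = 58.27°  ·
  (4,5): δ = 126.12°  ·
antipodal pairs: 3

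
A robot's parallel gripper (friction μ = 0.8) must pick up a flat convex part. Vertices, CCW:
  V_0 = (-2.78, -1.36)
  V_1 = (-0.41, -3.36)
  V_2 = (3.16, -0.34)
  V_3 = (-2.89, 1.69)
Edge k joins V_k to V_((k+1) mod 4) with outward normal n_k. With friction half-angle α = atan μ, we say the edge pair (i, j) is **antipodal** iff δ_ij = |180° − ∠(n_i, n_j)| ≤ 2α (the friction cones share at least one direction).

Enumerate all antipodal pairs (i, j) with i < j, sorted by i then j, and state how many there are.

count = 4; pairs: (0,2), (1,2), (1,3), (2,3)

α = atan 0.8 = 38.66°;  2α = 77.32°
n_0 = (-0.6449, -0.7642)
n_1 = (+0.6458, -0.7635)
n_2 = (+0.3181, +0.9481)
n_3 = (-0.9994, -0.0360)
  (0,1): δ = 99.61°  ·
  (0,2): δ = 21.61°  ✓
  (0,3): δ = 132.23°  ·
  (1,2): δ = 58.78°  ✓
  (1,3): δ = 51.84°  ✓
  (2,3): δ = 69.39°  ✓
antipodal pairs: 4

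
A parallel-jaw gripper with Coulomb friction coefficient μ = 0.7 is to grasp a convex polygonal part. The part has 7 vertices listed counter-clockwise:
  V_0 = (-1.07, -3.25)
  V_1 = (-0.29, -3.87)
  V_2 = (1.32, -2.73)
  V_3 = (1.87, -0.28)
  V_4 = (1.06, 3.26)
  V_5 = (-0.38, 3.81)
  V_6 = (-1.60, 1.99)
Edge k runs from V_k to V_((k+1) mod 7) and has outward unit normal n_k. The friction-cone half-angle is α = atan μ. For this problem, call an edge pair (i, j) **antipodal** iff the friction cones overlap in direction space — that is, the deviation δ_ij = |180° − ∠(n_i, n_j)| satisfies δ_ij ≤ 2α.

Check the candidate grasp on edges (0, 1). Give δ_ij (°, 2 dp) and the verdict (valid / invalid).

δ = 106.22°, invalid

α = atan 0.7 = 34.99°;  2α = 69.98°
edge 0: e_0 = (+0.78, -0.62);  n_0 = (-0.6222, -0.7828)
edge 1: e_1 = (+1.61, +1.14);  n_1 = (+0.5779, -0.8161)
∠(n_0, n_1) = 73.78°
δ = |180° − 73.78°| = 106.22°
106.22° > 2α = 69.98°  →  invalid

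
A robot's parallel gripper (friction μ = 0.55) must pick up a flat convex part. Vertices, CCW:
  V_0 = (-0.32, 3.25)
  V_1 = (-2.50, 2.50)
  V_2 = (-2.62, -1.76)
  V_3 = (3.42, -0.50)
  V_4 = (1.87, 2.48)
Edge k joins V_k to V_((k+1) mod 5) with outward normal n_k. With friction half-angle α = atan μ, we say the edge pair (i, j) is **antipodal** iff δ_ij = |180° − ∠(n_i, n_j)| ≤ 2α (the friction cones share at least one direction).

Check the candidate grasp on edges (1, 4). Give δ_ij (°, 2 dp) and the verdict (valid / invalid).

α = atan 0.55 = 28.81°;  2α = 57.62°
edge 1: e_1 = (-0.12, -4.26);  n_1 = (-0.9996, +0.0282)
edge 4: e_4 = (-2.19, +0.77);  n_4 = (+0.3317, +0.9434)
∠(n_1, n_4) = 107.76°
δ = |180° − 107.76°| = 72.24°
72.24° > 2α = 57.62°  →  invalid

δ = 72.24°, invalid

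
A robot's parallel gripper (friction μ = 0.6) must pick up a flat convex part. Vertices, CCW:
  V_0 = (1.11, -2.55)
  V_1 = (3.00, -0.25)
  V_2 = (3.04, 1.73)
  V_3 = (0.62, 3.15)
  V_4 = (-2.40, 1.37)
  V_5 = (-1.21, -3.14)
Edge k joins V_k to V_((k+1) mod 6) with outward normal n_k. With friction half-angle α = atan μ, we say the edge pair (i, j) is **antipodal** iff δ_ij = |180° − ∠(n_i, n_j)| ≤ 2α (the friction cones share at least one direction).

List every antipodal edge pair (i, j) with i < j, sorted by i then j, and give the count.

count = 7; pairs: (0,3), (0,4), (1,3), (1,4), (2,4), (2,5), (3,5)

α = atan 0.6 = 30.96°;  2α = 61.93°
n_0 = (+0.7726, -0.6349)
n_1 = (+0.9998, -0.0202)
n_2 = (+0.5061, +0.8625)
n_3 = (-0.5078, +0.8615)
n_4 = (-0.9669, -0.2551)
n_5 = (+0.2465, -0.9692)
  (0,1): δ = 141.75°  ·
  (0,2): δ = 80.99°  ·
  (0,3): δ = 20.07°  ✓
  (0,4): δ = 54.19°  ✓
  (0,5): δ = 143.68°  ·
  (1,2): δ = 119.25°  ·
  (1,3): δ = 58.33°  ✓
  (1,4): δ = 15.94°  ✓
  (1,5): δ = 105.43°  ·
  (2,3): δ = 119.08°  ·
  (2,4): δ = 44.82°  ✓
  (2,5): δ = 44.67°  ✓
  (3,4): δ = 105.73°  ·
  (3,5): δ = 16.25°  ✓
  (4,5): δ = 90.51°  ·
antipodal pairs: 7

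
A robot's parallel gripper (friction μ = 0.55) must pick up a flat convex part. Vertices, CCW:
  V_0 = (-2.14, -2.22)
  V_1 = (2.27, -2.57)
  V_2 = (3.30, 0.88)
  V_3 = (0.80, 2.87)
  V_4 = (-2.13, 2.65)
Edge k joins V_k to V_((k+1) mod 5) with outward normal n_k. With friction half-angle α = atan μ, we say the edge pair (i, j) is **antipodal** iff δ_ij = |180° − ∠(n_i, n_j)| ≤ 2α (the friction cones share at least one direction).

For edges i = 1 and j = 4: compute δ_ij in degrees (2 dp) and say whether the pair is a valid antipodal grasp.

α = atan 0.55 = 28.81°;  2α = 57.62°
edge 1: e_1 = (+1.03, +3.45);  n_1 = (+0.9582, -0.2861)
edge 4: e_4 = (-0.01, -4.87);  n_4 = (-1.0000, +0.0021)
∠(n_1, n_4) = 163.49°
δ = |180° − 163.49°| = 16.51°
16.51° ≤ 2α = 57.62°  →  valid

δ = 16.51°, valid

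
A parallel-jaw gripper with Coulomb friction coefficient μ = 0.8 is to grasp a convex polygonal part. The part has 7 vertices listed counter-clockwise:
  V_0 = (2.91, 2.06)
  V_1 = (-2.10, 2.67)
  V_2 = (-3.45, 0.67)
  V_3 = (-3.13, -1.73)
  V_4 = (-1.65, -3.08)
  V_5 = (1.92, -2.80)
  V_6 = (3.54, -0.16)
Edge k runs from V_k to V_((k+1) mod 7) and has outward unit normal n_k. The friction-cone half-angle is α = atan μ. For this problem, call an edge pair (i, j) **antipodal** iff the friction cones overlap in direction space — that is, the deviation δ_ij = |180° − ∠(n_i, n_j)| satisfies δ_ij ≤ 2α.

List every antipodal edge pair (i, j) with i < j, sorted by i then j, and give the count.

α = atan 0.8 = 38.66°;  2α = 77.32°
n_0 = (+0.1209, +0.9927)
n_1 = (-0.8288, +0.5595)
n_2 = (-0.9912, -0.1322)
n_3 = (-0.6739, -0.7388)
n_4 = (+0.0782, -0.9969)
n_5 = (+0.8523, -0.5230)
n_6 = (+0.9620, +0.2730)
  (0,1): δ = 117.08°  ·
  (0,2): δ = 75.46°  ✓
  (0,3): δ = 35.43°  ✓
  (0,4): δ = 11.43°  ✓
  (0,5): δ = 65.41°  ✓
  (0,6): δ = 112.79°  ·
  (1,2): δ = 138.39°  ·
  (1,3): δ = 98.35°  ·
  (1,4): δ = 51.50°  ✓
  (1,5): δ = 2.48°  ✓
  (1,6): δ = 49.86°  ✓
  (2,3): δ = 139.96°  ·
  (2,4): δ = 93.11°  ·
  (2,5): δ = 39.13°  ✓
  (2,6): δ = 8.25°  ✓
  (3,4): δ = 133.15°  ·
  (3,5): δ = 79.16°  ·
  (3,6): δ = 31.79°  ✓
  (4,5): δ = 126.02°  ·
  (4,6): δ = 78.64°  ·
  (5,6): δ = 132.62°  ·
antipodal pairs: 10

count = 10; pairs: (0,2), (0,3), (0,4), (0,5), (1,4), (1,5), (1,6), (2,5), (2,6), (3,6)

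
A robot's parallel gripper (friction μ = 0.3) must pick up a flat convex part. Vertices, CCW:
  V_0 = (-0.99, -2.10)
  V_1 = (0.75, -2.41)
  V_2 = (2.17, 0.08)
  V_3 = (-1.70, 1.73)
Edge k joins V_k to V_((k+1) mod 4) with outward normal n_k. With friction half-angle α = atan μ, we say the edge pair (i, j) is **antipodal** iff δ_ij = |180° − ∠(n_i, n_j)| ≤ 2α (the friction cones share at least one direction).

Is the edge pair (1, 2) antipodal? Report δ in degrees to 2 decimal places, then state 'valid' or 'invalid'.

α = atan 0.3 = 16.70°;  2α = 33.40°
edge 1: e_1 = (+1.42, +2.49);  n_1 = (+0.8687, -0.4954)
edge 2: e_2 = (-3.87, +1.65);  n_2 = (+0.3922, +0.9199)
∠(n_1, n_2) = 96.60°
δ = |180° − 96.60°| = 83.40°
83.40° > 2α = 33.40°  →  invalid

δ = 83.40°, invalid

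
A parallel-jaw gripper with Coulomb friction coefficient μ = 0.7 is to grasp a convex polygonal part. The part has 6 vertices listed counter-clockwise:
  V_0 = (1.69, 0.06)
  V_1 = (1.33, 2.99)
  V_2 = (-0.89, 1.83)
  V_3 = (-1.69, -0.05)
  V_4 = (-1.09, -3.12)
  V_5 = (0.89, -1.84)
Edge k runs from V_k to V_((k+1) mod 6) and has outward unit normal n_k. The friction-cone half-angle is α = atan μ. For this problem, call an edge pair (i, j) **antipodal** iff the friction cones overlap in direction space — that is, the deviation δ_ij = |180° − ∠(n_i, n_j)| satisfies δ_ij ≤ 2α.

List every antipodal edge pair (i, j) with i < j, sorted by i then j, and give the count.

α = atan 0.7 = 34.99°;  2α = 69.98°
n_0 = (+0.9925, +0.1219)
n_1 = (-0.4631, +0.8863)
n_2 = (-0.9202, +0.3916)
n_3 = (-0.9814, -0.1918)
n_4 = (+0.5429, -0.8398)
n_5 = (+0.9216, -0.3881)
  (0,1): δ = 69.42°  ✓
  (0,2): δ = 30.06°  ✓
  (0,3): δ = 4.05°  ✓
  (0,4): δ = 115.88°  ·
  (0,5): δ = 150.16°  ·
  (1,2): δ = 140.64°  ·
  (1,3): δ = 106.53°  ·
  (1,4): δ = 5.29°  ✓
  (1,5): δ = 39.58°  ✓
  (2,3): δ = 145.89°  ·
  (2,4): δ = 34.07°  ✓
  (2,5): δ = 0.22°  ✓
  (3,4): δ = 68.18°  ✓
  (3,5): δ = 33.89°  ✓
  (4,5): δ = 145.71°  ·
antipodal pairs: 9

count = 9; pairs: (0,1), (0,2), (0,3), (1,4), (1,5), (2,4), (2,5), (3,4), (3,5)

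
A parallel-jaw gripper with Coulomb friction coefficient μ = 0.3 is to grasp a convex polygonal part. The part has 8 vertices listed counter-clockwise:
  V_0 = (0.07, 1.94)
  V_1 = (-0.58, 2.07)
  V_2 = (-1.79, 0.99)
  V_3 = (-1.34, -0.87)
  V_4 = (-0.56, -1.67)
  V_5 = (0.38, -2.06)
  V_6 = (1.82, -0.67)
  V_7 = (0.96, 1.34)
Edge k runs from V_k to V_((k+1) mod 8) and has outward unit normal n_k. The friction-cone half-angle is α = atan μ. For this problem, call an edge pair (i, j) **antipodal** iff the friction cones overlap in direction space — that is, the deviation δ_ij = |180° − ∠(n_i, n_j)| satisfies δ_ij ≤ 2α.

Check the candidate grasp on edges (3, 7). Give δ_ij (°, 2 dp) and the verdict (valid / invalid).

α = atan 0.3 = 16.70°;  2α = 33.40°
edge 3: e_3 = (+0.78, -0.80);  n_3 = (-0.7160, -0.6981)
edge 7: e_7 = (-0.89, +0.60);  n_7 = (+0.5590, +0.8292)
∠(n_3, n_7) = 168.26°
δ = |180° − 168.26°| = 11.74°
11.74° ≤ 2α = 33.40°  →  valid

δ = 11.74°, valid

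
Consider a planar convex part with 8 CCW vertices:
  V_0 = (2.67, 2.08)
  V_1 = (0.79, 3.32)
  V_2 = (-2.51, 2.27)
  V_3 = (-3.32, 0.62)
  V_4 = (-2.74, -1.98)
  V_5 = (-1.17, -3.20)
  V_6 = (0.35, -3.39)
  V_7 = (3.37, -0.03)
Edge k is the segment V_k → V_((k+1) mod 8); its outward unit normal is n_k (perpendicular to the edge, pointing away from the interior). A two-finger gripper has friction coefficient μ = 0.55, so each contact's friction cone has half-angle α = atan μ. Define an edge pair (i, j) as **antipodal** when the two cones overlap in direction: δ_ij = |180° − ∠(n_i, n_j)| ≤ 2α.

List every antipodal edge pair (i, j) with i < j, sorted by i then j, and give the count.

α = atan 0.55 = 28.81°;  2α = 57.62°
n_0 = (+0.5506, +0.8348)
n_1 = (-0.3032, +0.9529)
n_2 = (-0.8977, +0.4407)
n_3 = (-0.9760, -0.2177)
n_4 = (-0.6136, -0.7896)
n_5 = (-0.1240, -0.9923)
n_6 = (+0.7437, -0.6685)
n_7 = (+0.9491, +0.3149)
  (0,1): δ = 128.94°  ·
  (0,2): δ = 82.74°  ·
  (0,3): δ = 44.02°  ✓
  (0,4): δ = 4.44°  ✓
  (0,5): δ = 26.28°  ✓
  (0,6): δ = 81.46°  ·
  (0,7): δ = 141.76°  ·
  (1,2): δ = 133.80°  ·
  (1,3): δ = 95.07°  ·
  (1,4): δ = 55.50°  ✓
  (1,5): δ = 24.78°  ✓
  (1,6): δ = 30.40°  ✓
  (1,7): δ = 90.70°  ·
  (2,3): δ = 141.28°  ·
  (2,4): δ = 101.70°  ·
  (2,5): δ = 70.98°  ·
  (2,6): δ = 15.80°  ✓
  (2,7): δ = 44.50°  ✓
  (3,4): δ = 140.43°  ·
  (3,5): δ = 109.70°  ·
  (3,6): δ = 54.52°  ✓
  (3,7): δ = 5.78°  ✓
  (4,5): δ = 149.28°  ·
  (4,6): δ = 94.10°  ·
  (4,7): δ = 33.80°  ✓
  (5,6): δ = 124.82°  ·
  (5,7): δ = 64.52°  ·
  (6,7): δ = 119.70°  ·
antipodal pairs: 11

count = 11; pairs: (0,3), (0,4), (0,5), (1,4), (1,5), (1,6), (2,6), (2,7), (3,6), (3,7), (4,7)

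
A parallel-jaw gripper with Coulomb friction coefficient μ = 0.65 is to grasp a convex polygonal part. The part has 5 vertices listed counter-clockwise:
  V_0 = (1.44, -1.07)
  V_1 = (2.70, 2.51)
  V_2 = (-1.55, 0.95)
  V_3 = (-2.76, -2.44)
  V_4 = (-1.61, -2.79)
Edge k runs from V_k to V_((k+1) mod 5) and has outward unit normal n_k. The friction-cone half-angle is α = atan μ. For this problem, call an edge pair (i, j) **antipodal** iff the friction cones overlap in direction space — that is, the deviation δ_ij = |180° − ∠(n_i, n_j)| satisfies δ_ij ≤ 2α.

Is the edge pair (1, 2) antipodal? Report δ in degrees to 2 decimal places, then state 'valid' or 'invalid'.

α = atan 0.65 = 33.02°;  2α = 66.05°
edge 1: e_1 = (-4.25, -1.56);  n_1 = (-0.3446, +0.9388)
edge 2: e_2 = (-1.21, -3.39);  n_2 = (-0.9418, +0.3362)
∠(n_1, n_2) = 50.20°
δ = |180° − 50.20°| = 129.80°
129.80° > 2α = 66.05°  →  invalid

δ = 129.80°, invalid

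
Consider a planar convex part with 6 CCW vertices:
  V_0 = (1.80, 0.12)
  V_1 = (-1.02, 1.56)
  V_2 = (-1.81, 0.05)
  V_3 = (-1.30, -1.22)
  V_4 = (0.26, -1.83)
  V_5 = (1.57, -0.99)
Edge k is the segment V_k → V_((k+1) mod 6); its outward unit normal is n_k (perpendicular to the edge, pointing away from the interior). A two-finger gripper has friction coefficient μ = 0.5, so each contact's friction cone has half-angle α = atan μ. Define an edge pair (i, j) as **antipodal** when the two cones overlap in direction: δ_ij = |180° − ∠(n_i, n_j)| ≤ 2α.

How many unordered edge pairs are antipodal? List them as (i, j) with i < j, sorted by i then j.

count = 5; pairs: (0,2), (0,3), (1,4), (1,5), (2,5)

α = atan 0.5 = 26.57°;  2α = 53.13°
n_0 = (+0.4548, +0.8906)
n_1 = (-0.8861, +0.4636)
n_2 = (-0.9280, -0.3727)
n_3 = (-0.3642, -0.9313)
n_4 = (+0.5398, -0.8418)
n_5 = (+0.9792, -0.2029)
  (0,1): δ = 90.57°  ·
  (0,2): δ = 41.07°  ✓
  (0,3): δ = 5.69°  ✓
  (0,4): δ = 59.72°  ·
  (0,5): δ = 105.34°  ·
  (1,2): δ = 130.50°  ·
  (1,3): δ = 83.74°  ·
  (1,4): δ = 29.71°  ✓
  (1,5): δ = 15.91°  ✓
  (2,3): δ = 133.24°  ·
  (2,4): δ = 79.21°  ·
  (2,5): δ = 33.59°  ✓
  (3,4): δ = 125.97°  ·
  (3,5): δ = 80.35°  ·
  (4,5): δ = 134.38°  ·
antipodal pairs: 5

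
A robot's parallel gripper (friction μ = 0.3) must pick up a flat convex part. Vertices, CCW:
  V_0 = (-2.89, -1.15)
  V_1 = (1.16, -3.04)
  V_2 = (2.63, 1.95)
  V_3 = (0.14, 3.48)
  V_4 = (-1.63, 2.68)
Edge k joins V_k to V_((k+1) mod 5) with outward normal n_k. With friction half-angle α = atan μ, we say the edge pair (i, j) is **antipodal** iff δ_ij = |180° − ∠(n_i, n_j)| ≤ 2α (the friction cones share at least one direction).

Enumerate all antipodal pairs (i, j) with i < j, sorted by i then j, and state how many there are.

count = 2; pairs: (0,2), (1,4)

α = atan 0.3 = 16.70°;  2α = 33.40°
n_0 = (-0.4229, -0.9062)
n_1 = (+0.9592, -0.2826)
n_2 = (+0.5235, +0.8520)
n_3 = (-0.4119, +0.9112)
n_4 = (-0.9499, +0.3125)
  (0,1): δ = 81.40°  ·
  (0,2): δ = 6.55°  ✓
  (0,3): δ = 49.34°  ·
  (0,4): δ = 96.81°  ·
  (1,2): δ = 105.15°  ·
  (1,3): δ = 49.26°  ·
  (1,4): δ = 1.80°  ✓
  (2,3): δ = 124.11°  ·
  (2,4): δ = 76.64°  ·
  (3,4): δ = 132.53°  ·
antipodal pairs: 2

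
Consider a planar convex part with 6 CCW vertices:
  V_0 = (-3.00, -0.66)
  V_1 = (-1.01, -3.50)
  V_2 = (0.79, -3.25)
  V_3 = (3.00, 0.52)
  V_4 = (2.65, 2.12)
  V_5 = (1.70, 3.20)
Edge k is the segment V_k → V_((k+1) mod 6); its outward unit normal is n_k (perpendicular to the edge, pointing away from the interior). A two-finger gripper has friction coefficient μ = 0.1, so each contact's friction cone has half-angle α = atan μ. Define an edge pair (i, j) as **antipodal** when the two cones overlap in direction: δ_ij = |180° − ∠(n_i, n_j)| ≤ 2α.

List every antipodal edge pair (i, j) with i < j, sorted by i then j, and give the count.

α = atan 0.1 = 5.71°;  2α = 11.42°
n_0 = (-0.8190, -0.5738)
n_1 = (+0.1376, -0.9905)
n_2 = (+0.8627, -0.5057)
n_3 = (+0.9769, +0.2137)
n_4 = (+0.7509, +0.6605)
n_5 = (-0.6347, +0.7728)
  (0,1): δ = 117.11°  ·
  (0,2): δ = 65.40°  ·
  (0,3): δ = 22.68°  ·
  (0,4): δ = 6.32°  ✓
  (0,5): δ = 94.38°  ·
  (1,2): δ = 128.29°  ·
  (1,3): δ = 85.57°  ·
  (1,4): δ = 56.57°  ·
  (1,5): δ = 31.49°  ·
  (2,3): δ = 137.28°  ·
  (2,4): δ = 108.29°  ·
  (2,5): δ = 20.23°  ·
  (3,4): δ = 151.00°  ·
  (3,5): δ = 62.94°  ·
  (4,5): δ = 91.94°  ·
antipodal pairs: 1

count = 1; pairs: (0,4)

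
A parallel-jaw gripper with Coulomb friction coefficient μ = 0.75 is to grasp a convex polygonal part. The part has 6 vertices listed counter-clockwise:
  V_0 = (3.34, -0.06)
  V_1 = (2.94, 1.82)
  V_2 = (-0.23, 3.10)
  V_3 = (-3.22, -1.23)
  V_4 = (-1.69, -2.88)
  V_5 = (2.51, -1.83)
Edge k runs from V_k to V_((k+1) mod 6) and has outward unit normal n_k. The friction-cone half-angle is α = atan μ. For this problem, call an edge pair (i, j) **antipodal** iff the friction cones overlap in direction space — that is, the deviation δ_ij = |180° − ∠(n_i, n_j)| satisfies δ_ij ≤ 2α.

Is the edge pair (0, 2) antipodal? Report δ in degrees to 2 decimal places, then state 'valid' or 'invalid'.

α = atan 0.75 = 36.87°;  2α = 73.74°
edge 0: e_0 = (-0.40, +1.88);  n_0 = (+0.9781, +0.2081)
edge 2: e_2 = (-2.99, -4.33);  n_2 = (-0.8229, +0.5682)
∠(n_0, n_2) = 133.36°
δ = |180° − 133.36°| = 46.64°
46.64° ≤ 2α = 73.74°  →  valid

δ = 46.64°, valid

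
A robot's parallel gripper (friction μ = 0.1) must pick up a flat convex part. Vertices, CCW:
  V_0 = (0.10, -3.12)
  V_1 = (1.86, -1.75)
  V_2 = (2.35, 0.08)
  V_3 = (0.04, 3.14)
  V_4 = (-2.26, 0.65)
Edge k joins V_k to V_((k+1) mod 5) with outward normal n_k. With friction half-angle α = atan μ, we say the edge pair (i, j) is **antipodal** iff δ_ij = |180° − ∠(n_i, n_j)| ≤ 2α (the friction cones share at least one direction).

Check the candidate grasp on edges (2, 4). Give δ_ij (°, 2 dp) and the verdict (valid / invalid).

α = atan 0.1 = 5.71°;  2α = 11.42°
edge 2: e_2 = (-2.31, +3.06);  n_2 = (+0.7981, +0.6025)
edge 4: e_4 = (+2.36, -3.77);  n_4 = (-0.8476, -0.5306)
∠(n_2, n_4) = 175.00°
δ = |180° − 175.00°| = 5.00°
5.00° ≤ 2α = 11.42°  →  valid

δ = 5.00°, valid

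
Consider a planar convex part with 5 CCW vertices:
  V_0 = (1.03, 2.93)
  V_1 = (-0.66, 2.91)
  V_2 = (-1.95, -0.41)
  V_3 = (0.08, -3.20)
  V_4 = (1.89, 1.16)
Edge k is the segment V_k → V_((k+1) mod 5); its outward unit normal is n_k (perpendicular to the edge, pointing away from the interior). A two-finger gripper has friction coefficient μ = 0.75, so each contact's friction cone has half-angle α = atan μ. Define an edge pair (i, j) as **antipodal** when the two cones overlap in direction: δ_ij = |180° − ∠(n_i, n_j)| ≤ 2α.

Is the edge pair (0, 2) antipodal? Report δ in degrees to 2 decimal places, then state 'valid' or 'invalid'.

α = atan 0.75 = 36.87°;  2α = 73.74°
edge 0: e_0 = (-1.69, -0.02);  n_0 = (-0.0118, +0.9999)
edge 2: e_2 = (+2.03, -2.79);  n_2 = (-0.8086, -0.5883)
∠(n_0, n_2) = 125.36°
δ = |180° − 125.36°| = 54.64°
54.64° ≤ 2α = 73.74°  →  valid

δ = 54.64°, valid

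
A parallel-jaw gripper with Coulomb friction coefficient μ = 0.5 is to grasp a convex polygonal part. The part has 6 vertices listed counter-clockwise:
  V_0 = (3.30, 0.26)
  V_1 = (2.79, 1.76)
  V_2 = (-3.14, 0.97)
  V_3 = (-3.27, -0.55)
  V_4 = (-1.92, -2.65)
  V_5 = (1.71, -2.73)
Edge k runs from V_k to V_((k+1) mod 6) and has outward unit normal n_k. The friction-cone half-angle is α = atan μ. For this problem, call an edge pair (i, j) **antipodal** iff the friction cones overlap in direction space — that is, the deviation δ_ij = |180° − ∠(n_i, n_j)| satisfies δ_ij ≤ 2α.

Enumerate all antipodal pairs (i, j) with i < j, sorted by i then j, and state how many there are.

α = atan 0.5 = 26.57°;  2α = 53.13°
n_0 = (+0.9468, +0.3219)
n_1 = (-0.1321, +0.9912)
n_2 = (-0.9964, +0.0852)
n_3 = (-0.8412, -0.5408)
n_4 = (-0.0220, -0.9998)
n_5 = (+0.8829, -0.4695)
  (0,1): δ = 101.19°  ·
  (0,2): δ = 23.67°  ✓
  (0,3): δ = 13.96°  ✓
  (0,4): δ = 69.96°  ·
  (0,5): δ = 133.22°  ·
  (1,2): δ = 102.48°  ·
  (1,3): δ = 64.85°  ·
  (1,4): δ = 8.85°  ✓
  (1,5): δ = 54.41°  ·
  (2,3): δ = 142.38°  ·
  (2,4): δ = 86.37°  ·
  (2,5): δ = 23.11°  ✓
  (3,4): δ = 124.00°  ·
  (3,5): δ = 60.74°  ·
  (4,5): δ = 116.74°  ·
antipodal pairs: 4

count = 4; pairs: (0,2), (0,3), (1,4), (2,5)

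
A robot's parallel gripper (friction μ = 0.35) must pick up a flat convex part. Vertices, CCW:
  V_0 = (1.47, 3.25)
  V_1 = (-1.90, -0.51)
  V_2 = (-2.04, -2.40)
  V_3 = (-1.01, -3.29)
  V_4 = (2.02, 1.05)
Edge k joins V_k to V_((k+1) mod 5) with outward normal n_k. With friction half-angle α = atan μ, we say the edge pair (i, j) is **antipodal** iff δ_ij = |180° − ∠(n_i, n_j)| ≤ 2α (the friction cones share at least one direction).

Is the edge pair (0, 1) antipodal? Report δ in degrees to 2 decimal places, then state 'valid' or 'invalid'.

δ = 142.37°, invalid

α = atan 0.35 = 19.29°;  2α = 38.58°
edge 0: e_0 = (-3.37, -3.76);  n_0 = (-0.7447, +0.6674)
edge 1: e_1 = (-0.14, -1.89);  n_1 = (-0.9973, +0.0739)
∠(n_0, n_1) = 37.63°
δ = |180° − 37.63°| = 142.37°
142.37° > 2α = 38.58°  →  invalid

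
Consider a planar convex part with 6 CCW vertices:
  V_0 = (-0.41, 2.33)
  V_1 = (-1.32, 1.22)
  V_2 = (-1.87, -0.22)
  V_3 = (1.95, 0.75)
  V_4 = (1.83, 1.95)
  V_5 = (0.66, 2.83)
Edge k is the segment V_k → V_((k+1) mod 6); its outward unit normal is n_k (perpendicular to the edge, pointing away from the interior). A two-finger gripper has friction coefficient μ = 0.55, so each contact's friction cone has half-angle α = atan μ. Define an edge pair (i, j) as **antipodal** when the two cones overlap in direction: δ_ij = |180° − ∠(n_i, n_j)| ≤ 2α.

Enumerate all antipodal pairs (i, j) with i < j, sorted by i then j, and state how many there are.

count = 6; pairs: (0,2), (0,3), (1,2), (1,3), (2,4), (2,5)

α = atan 0.55 = 28.81°;  2α = 57.62°
n_0 = (-0.7733, +0.6340)
n_1 = (-0.9342, +0.3568)
n_2 = (+0.2461, -0.9692)
n_3 = (+0.9950, +0.0995)
n_4 = (+0.6011, +0.7992)
n_5 = (-0.4233, +0.9060)
  (0,1): δ = 161.56°  ·
  (0,2): δ = 36.41°  ✓
  (0,3): δ = 45.06°  ✓
  (0,4): δ = 92.40°  ·
  (0,5): δ = 154.39°  ·
  (1,2): δ = 54.85°  ✓
  (1,3): δ = 26.61°  ✓
  (1,4): δ = 73.96°  ·
  (1,5): δ = 135.95°  ·
  (2,3): δ = 98.54°  ·
  (2,4): δ = 51.20°  ✓
  (2,5): δ = 10.80°  ✓
  (3,4): δ = 132.66°  ·
  (3,5): δ = 70.66°  ·
  (4,5): δ = 118.01°  ·
antipodal pairs: 6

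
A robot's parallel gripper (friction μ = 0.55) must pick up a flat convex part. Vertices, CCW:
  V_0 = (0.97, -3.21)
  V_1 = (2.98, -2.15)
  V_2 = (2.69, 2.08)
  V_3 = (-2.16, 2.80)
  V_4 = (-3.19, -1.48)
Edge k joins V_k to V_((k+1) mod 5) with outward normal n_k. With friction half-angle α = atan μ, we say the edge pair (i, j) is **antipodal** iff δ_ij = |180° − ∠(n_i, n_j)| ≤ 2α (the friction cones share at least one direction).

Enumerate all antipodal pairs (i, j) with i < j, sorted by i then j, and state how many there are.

α = atan 0.55 = 28.81°;  2α = 57.62°
n_0 = (+0.4665, -0.8845)
n_1 = (+0.9977, +0.0684)
n_2 = (+0.1468, +0.9892)
n_3 = (-0.9722, +0.2340)
n_4 = (-0.3840, -0.9233)
  (0,1): δ = 113.88°  ·
  (0,2): δ = 36.25°  ✓
  (0,3): δ = 48.66°  ✓
  (0,4): δ = 129.61°  ·
  (1,2): δ = 102.37°  ·
  (1,3): δ = 17.45°  ✓
  (1,4): δ = 63.50°  ·
  (2,3): δ = 95.09°  ·
  (2,4): δ = 14.14°  ✓
  (3,4): δ = 99.05°  ·
antipodal pairs: 4

count = 4; pairs: (0,2), (0,3), (1,3), (2,4)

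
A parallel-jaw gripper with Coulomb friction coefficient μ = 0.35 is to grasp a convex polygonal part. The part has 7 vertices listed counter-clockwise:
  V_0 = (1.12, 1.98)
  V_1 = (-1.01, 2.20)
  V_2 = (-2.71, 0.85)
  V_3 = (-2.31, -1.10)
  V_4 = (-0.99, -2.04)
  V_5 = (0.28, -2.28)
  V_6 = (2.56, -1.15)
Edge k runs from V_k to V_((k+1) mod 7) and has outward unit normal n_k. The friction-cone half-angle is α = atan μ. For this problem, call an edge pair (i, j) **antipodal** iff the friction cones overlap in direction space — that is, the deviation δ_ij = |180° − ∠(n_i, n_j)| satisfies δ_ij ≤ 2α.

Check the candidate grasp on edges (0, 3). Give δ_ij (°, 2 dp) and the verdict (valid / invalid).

α = atan 0.35 = 19.29°;  2α = 38.58°
edge 0: e_0 = (-2.13, +0.22);  n_0 = (+0.1027, +0.9947)
edge 3: e_3 = (+1.32, -0.94);  n_3 = (-0.5801, -0.8146)
∠(n_0, n_3) = 150.44°
δ = |180° − 150.44°| = 29.56°
29.56° ≤ 2α = 38.58°  →  valid

δ = 29.56°, valid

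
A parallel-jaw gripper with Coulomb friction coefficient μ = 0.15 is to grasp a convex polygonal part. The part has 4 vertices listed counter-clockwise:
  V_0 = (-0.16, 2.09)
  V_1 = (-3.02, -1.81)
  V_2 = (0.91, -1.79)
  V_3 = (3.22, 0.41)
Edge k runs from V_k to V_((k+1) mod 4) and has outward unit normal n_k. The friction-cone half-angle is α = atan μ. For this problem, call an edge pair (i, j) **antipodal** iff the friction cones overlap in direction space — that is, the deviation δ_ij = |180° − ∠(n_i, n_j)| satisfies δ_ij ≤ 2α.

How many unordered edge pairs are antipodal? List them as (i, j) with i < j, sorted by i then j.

count = 1; pairs: (0,2)

α = atan 0.15 = 8.53°;  2α = 17.06°
n_0 = (-0.8064, +0.5914)
n_1 = (+0.0051, -1.0000)
n_2 = (+0.6897, -0.7241)
n_3 = (+0.4451, +0.8955)
  (0,1): δ = 53.45°  ·
  (0,2): δ = 10.14°  ✓
  (0,3): δ = 99.82°  ·
  (1,2): δ = 136.69°  ·
  (1,3): δ = 26.72°  ·
  (2,3): δ = 70.03°  ·
antipodal pairs: 1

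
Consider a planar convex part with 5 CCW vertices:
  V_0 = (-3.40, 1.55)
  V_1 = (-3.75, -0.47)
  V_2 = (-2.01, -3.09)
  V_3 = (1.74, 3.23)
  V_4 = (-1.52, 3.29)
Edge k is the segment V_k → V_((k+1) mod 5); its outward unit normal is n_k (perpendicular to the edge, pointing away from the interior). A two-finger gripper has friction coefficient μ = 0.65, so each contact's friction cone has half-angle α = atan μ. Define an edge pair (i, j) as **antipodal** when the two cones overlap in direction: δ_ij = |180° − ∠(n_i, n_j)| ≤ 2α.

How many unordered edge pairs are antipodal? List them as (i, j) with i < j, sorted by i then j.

count = 5; pairs: (0,2), (1,2), (1,3), (2,3), (2,4)

α = atan 0.65 = 33.02°;  2α = 66.05°
n_0 = (-0.9853, +0.1707)
n_1 = (-0.8330, -0.5532)
n_2 = (+0.8600, -0.5103)
n_3 = (+0.0184, +0.9998)
n_4 = (-0.6793, +0.7339)
  (0,1): δ = 136.58°  ·
  (0,2): δ = 20.85°  ✓
  (0,3): δ = 98.78°  ·
  (0,4): δ = 142.62°  ·
  (1,2): δ = 64.27°  ✓
  (1,3): δ = 55.36°  ✓
  (1,4): δ = 99.20°  ·
  (2,3): δ = 60.37°  ✓
  (2,4): δ = 16.53°  ✓
  (3,4): δ = 136.16°  ·
antipodal pairs: 5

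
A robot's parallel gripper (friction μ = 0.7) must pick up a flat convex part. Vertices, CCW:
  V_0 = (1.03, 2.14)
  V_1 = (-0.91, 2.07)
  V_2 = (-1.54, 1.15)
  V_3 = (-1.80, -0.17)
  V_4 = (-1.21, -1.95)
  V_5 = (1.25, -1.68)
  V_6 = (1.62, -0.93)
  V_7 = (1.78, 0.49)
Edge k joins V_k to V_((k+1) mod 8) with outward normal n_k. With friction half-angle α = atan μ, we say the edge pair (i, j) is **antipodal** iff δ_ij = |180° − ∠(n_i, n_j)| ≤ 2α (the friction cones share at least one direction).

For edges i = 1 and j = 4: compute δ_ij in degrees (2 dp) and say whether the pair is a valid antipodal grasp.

α = atan 0.7 = 34.99°;  2α = 69.98°
edge 1: e_1 = (-0.63, -0.92);  n_1 = (-0.8251, +0.5650)
edge 4: e_4 = (+2.46, +0.27);  n_4 = (+0.1091, -0.9940)
∠(n_1, n_4) = 130.67°
δ = |180° − 130.67°| = 49.33°
49.33° ≤ 2α = 69.98°  →  valid

δ = 49.33°, valid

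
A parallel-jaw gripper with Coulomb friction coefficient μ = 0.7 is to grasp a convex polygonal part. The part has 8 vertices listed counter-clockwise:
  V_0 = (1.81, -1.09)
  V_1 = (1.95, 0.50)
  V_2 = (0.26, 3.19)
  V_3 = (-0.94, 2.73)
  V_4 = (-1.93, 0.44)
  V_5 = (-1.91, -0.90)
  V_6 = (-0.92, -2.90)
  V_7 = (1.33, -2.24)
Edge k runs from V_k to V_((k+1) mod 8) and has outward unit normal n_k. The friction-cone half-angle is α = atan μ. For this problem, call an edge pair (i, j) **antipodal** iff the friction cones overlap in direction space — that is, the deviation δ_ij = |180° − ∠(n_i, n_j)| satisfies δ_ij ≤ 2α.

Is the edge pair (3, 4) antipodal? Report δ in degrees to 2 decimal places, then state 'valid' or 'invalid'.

δ = 155.77°, invalid

α = atan 0.7 = 34.99°;  2α = 69.98°
edge 3: e_3 = (-0.99, -2.29);  n_3 = (-0.9179, +0.3968)
edge 4: e_4 = (+0.02, -1.34);  n_4 = (-0.9999, -0.0149)
∠(n_3, n_4) = 24.23°
δ = |180° − 24.23°| = 155.77°
155.77° > 2α = 69.98°  →  invalid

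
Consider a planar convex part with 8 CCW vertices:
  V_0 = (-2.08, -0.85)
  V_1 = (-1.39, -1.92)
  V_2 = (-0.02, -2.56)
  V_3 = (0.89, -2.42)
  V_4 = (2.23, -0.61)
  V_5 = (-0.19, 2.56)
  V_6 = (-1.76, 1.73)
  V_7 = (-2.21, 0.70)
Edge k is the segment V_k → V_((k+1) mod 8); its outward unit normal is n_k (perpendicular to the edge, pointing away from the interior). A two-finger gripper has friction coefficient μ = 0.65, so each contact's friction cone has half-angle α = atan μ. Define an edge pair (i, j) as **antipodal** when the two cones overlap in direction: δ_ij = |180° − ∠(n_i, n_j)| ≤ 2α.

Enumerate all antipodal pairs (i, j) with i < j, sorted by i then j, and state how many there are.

α = atan 0.65 = 33.02°;  2α = 66.05°
n_0 = (-0.8404, -0.5419)
n_1 = (-0.4232, -0.9060)
n_2 = (+0.1521, -0.9884)
n_3 = (+0.8037, -0.5950)
n_4 = (+0.7949, +0.6068)
n_5 = (-0.4674, +0.8841)
n_6 = (-0.9164, +0.4004)
n_7 = (-0.9965, -0.0836)
  (0,1): δ = 147.86°  ·
  (0,2): δ = 114.07°  ·
  (0,3): δ = 69.33°  ·
  (0,4): δ = 4.54°  ✓
  (0,5): δ = 85.05°  ·
  (0,6): δ = 123.58°  ·
  (0,7): δ = 151.98°  ·
  (1,2): δ = 146.21°  ·
  (1,3): δ = 101.47°  ·
  (1,4): δ = 27.60°  ✓
  (1,5): δ = 52.90°  ✓
  (1,6): δ = 91.44°  ·
  (1,7): δ = 119.83°  ·
  (2,3): δ = 135.26°  ·
  (2,4): δ = 61.39°  ✓
  (2,5): δ = 19.12°  ✓
  (2,6): δ = 57.65°  ✓
  (2,7): δ = 86.05°  ·
  (3,4): δ = 106.13°  ·
  (3,5): δ = 25.62°  ✓
  (3,6): δ = 12.91°  ✓
  (3,7): δ = 41.31°  ✓
  (4,5): δ = 99.49°  ·
  (4,6): δ = 60.96°  ✓
  (4,7): δ = 32.56°  ✓
  (5,6): δ = 141.46°  ·
  (5,7): δ = 113.07°  ·
  (6,7): δ = 151.61°  ·
antipodal pairs: 11

count = 11; pairs: (0,4), (1,4), (1,5), (2,4), (2,5), (2,6), (3,5), (3,6), (3,7), (4,6), (4,7)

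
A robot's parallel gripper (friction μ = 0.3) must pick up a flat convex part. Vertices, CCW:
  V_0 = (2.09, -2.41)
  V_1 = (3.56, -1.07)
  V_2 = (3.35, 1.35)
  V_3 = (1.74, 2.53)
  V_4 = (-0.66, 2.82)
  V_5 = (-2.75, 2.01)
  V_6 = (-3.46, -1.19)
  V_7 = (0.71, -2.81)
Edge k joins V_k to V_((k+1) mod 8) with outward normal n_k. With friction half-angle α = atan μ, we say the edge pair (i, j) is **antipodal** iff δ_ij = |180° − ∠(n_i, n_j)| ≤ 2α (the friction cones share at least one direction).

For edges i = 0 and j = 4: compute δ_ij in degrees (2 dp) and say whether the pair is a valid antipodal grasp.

δ = 21.17°, valid

α = atan 0.3 = 16.70°;  2α = 33.40°
edge 0: e_0 = (+1.47, +1.34);  n_0 = (+0.6737, -0.7390)
edge 4: e_4 = (-2.09, -0.81);  n_4 = (-0.3614, +0.9324)
∠(n_0, n_4) = 158.83°
δ = |180° − 158.83°| = 21.17°
21.17° ≤ 2α = 33.40°  →  valid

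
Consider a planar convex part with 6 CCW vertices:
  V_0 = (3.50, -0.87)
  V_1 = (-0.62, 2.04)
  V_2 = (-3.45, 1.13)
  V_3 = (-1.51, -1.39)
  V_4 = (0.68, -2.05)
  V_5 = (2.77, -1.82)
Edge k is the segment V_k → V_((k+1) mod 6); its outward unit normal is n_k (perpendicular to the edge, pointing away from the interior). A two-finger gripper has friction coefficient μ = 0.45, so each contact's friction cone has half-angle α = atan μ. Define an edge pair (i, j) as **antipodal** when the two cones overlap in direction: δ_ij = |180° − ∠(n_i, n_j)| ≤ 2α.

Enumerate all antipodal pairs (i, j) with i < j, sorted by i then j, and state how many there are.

count = 6; pairs: (0,2), (0,3), (0,4), (1,3), (1,4), (1,5)

α = atan 0.45 = 24.23°;  2α = 48.46°
n_0 = (+0.5769, +0.8168)
n_1 = (-0.3061, +0.9520)
n_2 = (-0.7924, -0.6100)
n_3 = (-0.2886, -0.9575)
n_4 = (+0.1094, -0.9940)
n_5 = (+0.7929, -0.6093)
  (0,1): δ = 126.94°  ·
  (0,2): δ = 17.18°  ✓
  (0,3): δ = 18.46°  ✓
  (0,4): δ = 41.51°  ✓
  (0,5): δ = 87.69°  ·
  (1,2): δ = 70.23°  ·
  (1,3): δ = 34.60°  ✓
  (1,4): δ = 11.55°  ✓
  (1,5): δ = 34.64°  ✓
  (2,3): δ = 144.36°  ·
  (2,4): δ = 121.31°  ·
  (2,5): δ = 75.13°  ·
  (3,4): δ = 156.95°  ·
  (3,5): δ = 110.77°  ·
  (4,5): δ = 133.82°  ·
antipodal pairs: 6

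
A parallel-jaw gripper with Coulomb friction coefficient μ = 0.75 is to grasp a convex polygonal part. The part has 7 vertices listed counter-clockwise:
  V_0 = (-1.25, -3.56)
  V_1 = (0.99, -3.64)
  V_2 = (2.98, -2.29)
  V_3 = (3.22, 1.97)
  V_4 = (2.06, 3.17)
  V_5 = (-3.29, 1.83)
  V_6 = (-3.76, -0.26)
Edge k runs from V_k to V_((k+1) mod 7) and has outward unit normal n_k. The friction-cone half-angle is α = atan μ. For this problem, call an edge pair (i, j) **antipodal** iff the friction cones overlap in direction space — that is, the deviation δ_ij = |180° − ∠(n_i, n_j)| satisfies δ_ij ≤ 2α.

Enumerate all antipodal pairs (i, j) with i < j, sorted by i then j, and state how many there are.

α = atan 0.75 = 36.87°;  2α = 73.74°
n_0 = (-0.0357, -0.9994)
n_1 = (+0.5614, -0.8275)
n_2 = (+0.9984, -0.0562)
n_3 = (+0.7190, +0.6950)
n_4 = (-0.2430, +0.9700)
n_5 = (-0.9756, +0.2194)
n_6 = (-0.7959, -0.6054)
  (0,1): δ = 143.80°  ·
  (0,2): δ = 91.18°  ·
  (0,3): δ = 43.93°  ✓
  (0,4): δ = 16.11°  ✓
  (0,5): δ = 79.37°  ·
  (0,6): δ = 129.30°  ·
  (1,2): δ = 127.38°  ·
  (1,3): δ = 80.12°  ·
  (1,4): δ = 20.09°  ✓
  (1,5): δ = 43.17°  ✓
  (1,6): δ = 93.10°  ·
  (2,3): δ = 132.75°  ·
  (2,4): δ = 72.71°  ✓
  (2,5): δ = 9.45°  ✓
  (2,6): δ = 40.48°  ✓
  (3,4): δ = 119.97°  ·
  (3,5): δ = 56.70°  ✓
  (3,6): δ = 6.77°  ✓
  (4,5): δ = 116.74°  ·
  (4,6): δ = 66.80°  ✓
  (5,6): δ = 130.07°  ·
antipodal pairs: 10

count = 10; pairs: (0,3), (0,4), (1,4), (1,5), (2,4), (2,5), (2,6), (3,5), (3,6), (4,6)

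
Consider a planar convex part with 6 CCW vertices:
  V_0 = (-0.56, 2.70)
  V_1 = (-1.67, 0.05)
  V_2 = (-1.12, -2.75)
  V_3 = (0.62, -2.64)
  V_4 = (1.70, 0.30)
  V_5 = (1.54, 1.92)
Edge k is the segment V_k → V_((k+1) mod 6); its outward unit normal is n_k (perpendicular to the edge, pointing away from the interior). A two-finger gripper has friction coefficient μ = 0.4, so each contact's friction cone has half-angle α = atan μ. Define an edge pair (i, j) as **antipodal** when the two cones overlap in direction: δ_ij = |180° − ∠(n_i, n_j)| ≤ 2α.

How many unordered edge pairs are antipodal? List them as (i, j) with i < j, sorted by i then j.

count = 5; pairs: (0,3), (0,4), (1,3), (1,4), (2,5)

α = atan 0.4 = 21.80°;  2α = 43.60°
n_0 = (-0.9224, +0.3863)
n_1 = (-0.9812, -0.1927)
n_2 = (+0.0631, -0.9980)
n_3 = (+0.9387, -0.3448)
n_4 = (+0.9952, +0.0983)
n_5 = (+0.3482, +0.9374)
  (0,1): δ = 146.16°  ·
  (0,2): δ = 63.66°  ·
  (0,3): δ = 2.56°  ✓
  (0,4): δ = 28.37°  ✓
  (0,5): δ = 92.35°  ·
  (1,2): δ = 97.50°  ·
  (1,3): δ = 31.28°  ✓
  (1,4): δ = 5.47°  ✓
  (1,5): δ = 58.51°  ·
  (2,3): δ = 113.79°  ·
  (2,4): δ = 87.98°  ·
  (2,5): δ = 23.99°  ✓
  (3,4): δ = 154.19°  ·
  (3,5): δ = 90.21°  ·
  (4,5): δ = 116.02°  ·
antipodal pairs: 5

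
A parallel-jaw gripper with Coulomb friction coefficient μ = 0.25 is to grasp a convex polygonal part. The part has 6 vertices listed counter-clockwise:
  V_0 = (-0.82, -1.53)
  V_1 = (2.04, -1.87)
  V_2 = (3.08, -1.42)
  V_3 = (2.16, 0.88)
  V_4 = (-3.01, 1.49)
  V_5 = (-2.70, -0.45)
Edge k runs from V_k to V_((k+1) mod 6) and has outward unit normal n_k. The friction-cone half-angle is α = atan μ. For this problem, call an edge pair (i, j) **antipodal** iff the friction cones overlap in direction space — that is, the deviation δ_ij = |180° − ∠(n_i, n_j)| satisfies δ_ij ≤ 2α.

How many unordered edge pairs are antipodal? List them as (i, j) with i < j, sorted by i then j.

α = atan 0.25 = 14.04°;  2α = 28.07°
n_0 = (-0.1180, -0.9930)
n_1 = (+0.3971, -0.9178)
n_2 = (+0.9285, +0.3714)
n_3 = (+0.1172, +0.9931)
n_4 = (-0.9875, -0.1578)
n_5 = (-0.4981, -0.8671)
  (0,1): δ = 149.82°  ·
  (0,2): δ = 61.42°  ·
  (0,3): δ = 0.05°  ✓
  (0,4): δ = 105.86°  ·
  (0,5): δ = 156.90°  ·
  (1,2): δ = 91.60°  ·
  (1,3): δ = 30.13°  ·
  (1,4): δ = 75.68°  ·
  (1,5): δ = 126.73°  ·
  (2,3): δ = 118.53°  ·
  (2,4): δ = 12.72°  ✓
  (2,5): δ = 38.32°  ·
  (3,4): δ = 74.19°  ·
  (3,5): δ = 23.15°  ✓
  (4,5): δ = 128.95°  ·
antipodal pairs: 3

count = 3; pairs: (0,3), (2,4), (3,5)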